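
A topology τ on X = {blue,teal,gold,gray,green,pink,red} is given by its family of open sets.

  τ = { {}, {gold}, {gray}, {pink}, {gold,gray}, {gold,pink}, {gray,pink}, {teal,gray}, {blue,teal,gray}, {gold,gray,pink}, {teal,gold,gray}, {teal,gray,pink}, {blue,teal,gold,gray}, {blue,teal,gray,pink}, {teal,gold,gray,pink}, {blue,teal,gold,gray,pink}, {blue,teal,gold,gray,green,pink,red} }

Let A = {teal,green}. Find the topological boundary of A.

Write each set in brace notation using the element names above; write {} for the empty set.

U open, U⊆A: {}. int(A) = ⋃ = {}
X∖A={blue,gold,gray,pink,red}, int(X∖A)={gold,gray,pink}, hence cl(A)={blue,teal,green,red}
∂A: remove int from cl → {blue,teal,green,red}

{blue,teal,green,red}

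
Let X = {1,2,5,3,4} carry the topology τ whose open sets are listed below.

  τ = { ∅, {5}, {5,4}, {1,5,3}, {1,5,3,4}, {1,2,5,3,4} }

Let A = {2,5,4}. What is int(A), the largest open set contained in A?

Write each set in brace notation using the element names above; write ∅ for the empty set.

{5,4}

interior: largest open inside A is {5,4} (from ∅, {5}, {5,4})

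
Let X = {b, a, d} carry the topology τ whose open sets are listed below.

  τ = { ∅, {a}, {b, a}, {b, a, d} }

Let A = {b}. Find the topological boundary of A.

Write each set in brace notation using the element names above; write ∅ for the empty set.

opens ⊆ A: ∅; union → int = ∅
complement {a, d}; its interior {a}; cl(A) = X∖{a} = {b, d}
boundary = {b, d} ∖ ∅ = {b, d}

{b, d}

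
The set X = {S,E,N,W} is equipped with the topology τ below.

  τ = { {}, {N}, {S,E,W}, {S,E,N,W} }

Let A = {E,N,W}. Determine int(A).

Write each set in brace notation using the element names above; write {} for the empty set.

interior: largest open inside A is {N} (from {}, {N})

{N}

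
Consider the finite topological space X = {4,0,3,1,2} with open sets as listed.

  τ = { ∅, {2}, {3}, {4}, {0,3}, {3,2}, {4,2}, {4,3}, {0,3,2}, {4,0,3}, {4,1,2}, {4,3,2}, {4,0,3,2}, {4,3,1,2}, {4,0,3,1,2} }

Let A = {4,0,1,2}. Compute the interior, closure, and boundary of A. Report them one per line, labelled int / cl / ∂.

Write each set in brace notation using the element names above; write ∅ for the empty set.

open subsets of A: ∅, {4}, {2}, {4,2}, {4,1,2}; so int(A) = {4,1,2}
closure: X∖int(X∖A) = X∖{3} = {4,0,1,2}
∂A = {4,0,1,2} minus {4,1,2} = {0}

int(A) = {4,1,2}
cl(A)  = {4,0,1,2}
∂A     = {0}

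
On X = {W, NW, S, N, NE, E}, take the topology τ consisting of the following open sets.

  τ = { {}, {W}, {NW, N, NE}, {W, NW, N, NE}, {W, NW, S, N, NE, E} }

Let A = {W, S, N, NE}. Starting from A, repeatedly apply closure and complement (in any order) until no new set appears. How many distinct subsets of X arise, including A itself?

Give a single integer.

8

complement {NW, E}; its interior {}; cl(A) = X∖{} = {W, NW, S, N, NE, E}
With k = closure, c = complement:
  1. A     = {W, S, N, NE}
  2. kA    = {W, NW, S, N, NE, E}
  3. cA    = {NW, E}
  4. ckA   = {}
  5. kcA   = {NW, S, N, NE, E}
  6. ckcA  = {W}
  7. kckcA = {W, S, E}
  8. ckckcA = {NW, N, NE}
k, c of each give nothing new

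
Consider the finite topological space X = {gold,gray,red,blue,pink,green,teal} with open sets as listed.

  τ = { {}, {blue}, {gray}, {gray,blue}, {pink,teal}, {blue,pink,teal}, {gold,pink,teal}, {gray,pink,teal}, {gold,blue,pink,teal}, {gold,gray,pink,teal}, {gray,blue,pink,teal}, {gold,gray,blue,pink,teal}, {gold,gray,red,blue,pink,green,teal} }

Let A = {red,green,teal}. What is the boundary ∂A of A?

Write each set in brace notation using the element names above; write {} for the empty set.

U open, U⊆A: {}. int(A) = ⋃ = {}
X∖A={gold,gray,blue,pink}, int(X∖A)={gray,blue}, hence cl(A)={gold,red,pink,green,teal}
∂A: remove int from cl → {gold,red,pink,green,teal}

{gold,red,pink,green,teal}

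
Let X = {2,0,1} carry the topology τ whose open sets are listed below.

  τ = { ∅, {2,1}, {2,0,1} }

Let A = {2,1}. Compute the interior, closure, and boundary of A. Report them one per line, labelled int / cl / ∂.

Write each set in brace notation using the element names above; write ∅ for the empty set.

int(A) = {2,1}
cl(A)  = {2,0,1}
∂A     = {0}

interior: largest open inside A is {2,1} (from ∅, {2,1})
cl via duality: int({0}) = ∅, so X∖∅ = {2,0,1}
cl∖int = {0}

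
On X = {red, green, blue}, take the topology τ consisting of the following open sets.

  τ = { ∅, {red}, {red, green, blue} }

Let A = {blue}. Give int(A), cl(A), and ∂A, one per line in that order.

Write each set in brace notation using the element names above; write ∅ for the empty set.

interior: largest open inside A is ∅ (from ∅)
cl via duality: int({red, green}) = {red}, so X∖{red} = {green, blue}
cl∖int = {green, blue}

int(A) = ∅
cl(A)  = {green, blue}
∂A     = {green, blue}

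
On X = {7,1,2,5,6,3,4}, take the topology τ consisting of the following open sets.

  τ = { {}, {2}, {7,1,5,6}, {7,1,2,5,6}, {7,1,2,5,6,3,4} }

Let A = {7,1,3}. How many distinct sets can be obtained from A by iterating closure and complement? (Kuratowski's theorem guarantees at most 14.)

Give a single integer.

8

complement {2,5,6,4}; its interior {2}; cl(A) = X∖{2} = {7,1,5,6,3,4}
With k = closure, c = complement:
  1. A     = {7,1,3}
  2. kA    = {7,1,5,6,3,4}
  3. cA    = {2,5,6,4}
  4. ckA   = {2}
  5. kcA   = {7,1,2,5,6,3,4}
  6. kckA  = {2,3,4}
  7. ckcA  = {}
  8. ckckA = {7,1,5,6}
k, c of each give nothing new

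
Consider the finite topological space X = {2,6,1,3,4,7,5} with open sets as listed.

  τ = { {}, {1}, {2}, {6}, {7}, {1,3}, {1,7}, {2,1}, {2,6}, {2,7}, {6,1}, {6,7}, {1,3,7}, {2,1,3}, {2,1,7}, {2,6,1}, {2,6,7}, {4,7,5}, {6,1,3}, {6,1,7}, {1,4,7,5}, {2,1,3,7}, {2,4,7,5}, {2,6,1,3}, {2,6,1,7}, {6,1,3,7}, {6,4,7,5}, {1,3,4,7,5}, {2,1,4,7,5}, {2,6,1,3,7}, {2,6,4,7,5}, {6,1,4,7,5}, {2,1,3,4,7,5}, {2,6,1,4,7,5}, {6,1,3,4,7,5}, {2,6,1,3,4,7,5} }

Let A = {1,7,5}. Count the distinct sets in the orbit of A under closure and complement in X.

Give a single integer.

complement {2,6,3,4}; its interior {2,6}; cl(A) = X∖{2,6} = {1,3,4,7,5}
With k = closure, c = complement:
  1. A     = {1,7,5}
  2. kA    = {1,3,4,7,5}
  3. cA    = {2,6,3,4}
  4. ckA   = {2,6}
  5. kcA   = {2,6,3,4,5}
  6. ckcA  = {1,7}
k, c of each give nothing new

6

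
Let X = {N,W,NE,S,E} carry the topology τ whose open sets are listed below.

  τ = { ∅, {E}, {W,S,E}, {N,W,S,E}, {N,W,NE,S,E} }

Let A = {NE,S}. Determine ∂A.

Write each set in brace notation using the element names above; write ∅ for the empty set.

{N,W,NE,S}

opens ⊆ A: ∅; union → int = ∅
complement {N,W,E}; its interior {E}; cl(A) = X∖{E} = {N,W,NE,S}
boundary = {N,W,NE,S} ∖ ∅ = {N,W,NE,S}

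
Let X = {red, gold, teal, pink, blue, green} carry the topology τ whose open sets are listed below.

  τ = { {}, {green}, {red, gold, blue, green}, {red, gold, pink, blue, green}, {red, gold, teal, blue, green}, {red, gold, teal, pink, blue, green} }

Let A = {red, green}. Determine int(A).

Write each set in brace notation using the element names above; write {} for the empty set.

interior: largest open inside A is {green} (from {}, {green})

{green}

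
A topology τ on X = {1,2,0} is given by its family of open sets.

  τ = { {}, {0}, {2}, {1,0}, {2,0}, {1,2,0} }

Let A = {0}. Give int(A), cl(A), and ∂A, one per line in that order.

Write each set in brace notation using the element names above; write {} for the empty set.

int(A) = {0}
cl(A)  = {1,0}
∂A     = {1}

opens ⊆ A: {}, {0}; union → int = {0}
complement {1,2}; its interior {2}; cl(A) = X∖{2} = {1,0}
boundary = {1,0} ∖ {0} = {1}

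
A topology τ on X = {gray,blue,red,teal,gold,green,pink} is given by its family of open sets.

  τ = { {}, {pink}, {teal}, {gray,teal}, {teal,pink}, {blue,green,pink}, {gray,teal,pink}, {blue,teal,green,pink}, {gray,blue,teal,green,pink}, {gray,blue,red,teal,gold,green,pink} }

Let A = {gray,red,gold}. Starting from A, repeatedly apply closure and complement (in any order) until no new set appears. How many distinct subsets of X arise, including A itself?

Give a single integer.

closure: X∖int(X∖A) = X∖{blue,teal,green,pink} = {gray,red,gold}
Let k=closure and c=complement:
  1. A     = {gray,red,gold}
  2. cA    = {blue,teal,green,pink}
  3. kcA   = {gray,blue,red,teal,gold,green,pink}
  4. ckcA  = {}
— saturated at 4

4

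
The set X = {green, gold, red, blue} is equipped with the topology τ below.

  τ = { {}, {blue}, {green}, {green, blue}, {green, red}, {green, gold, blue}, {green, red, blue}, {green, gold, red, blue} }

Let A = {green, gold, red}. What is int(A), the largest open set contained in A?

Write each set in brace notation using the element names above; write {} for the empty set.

{green, red}

open subsets of A: {}, {green}, {green, red}; so int(A) = {green, red}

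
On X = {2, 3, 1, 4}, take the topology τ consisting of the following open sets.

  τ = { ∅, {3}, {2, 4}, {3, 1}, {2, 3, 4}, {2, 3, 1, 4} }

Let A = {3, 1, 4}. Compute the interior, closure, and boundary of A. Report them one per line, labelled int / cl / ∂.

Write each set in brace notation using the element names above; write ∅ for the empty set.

opens ⊆ A: ∅, {3}, {3, 1}; union → int = {3, 1}
complement {2}; its interior ∅; cl(A) = X∖∅ = {2, 3, 1, 4}
boundary = {2, 3, 1, 4} ∖ {3, 1} = {2, 4}

int(A) = {3, 1}
cl(A)  = {2, 3, 1, 4}
∂A     = {2, 4}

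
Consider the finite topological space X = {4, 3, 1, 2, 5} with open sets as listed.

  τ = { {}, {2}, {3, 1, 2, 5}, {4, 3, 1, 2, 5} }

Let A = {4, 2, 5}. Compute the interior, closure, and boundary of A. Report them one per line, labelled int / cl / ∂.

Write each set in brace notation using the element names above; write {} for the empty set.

open subsets of A: {}, {2}; so int(A) = {2}
closure: X∖int(X∖A) = X∖{} = {4, 3, 1, 2, 5}
∂A = {4, 3, 1, 2, 5} minus {2} = {4, 3, 1, 5}

int(A) = {2}
cl(A)  = {4, 3, 1, 2, 5}
∂A     = {4, 3, 1, 5}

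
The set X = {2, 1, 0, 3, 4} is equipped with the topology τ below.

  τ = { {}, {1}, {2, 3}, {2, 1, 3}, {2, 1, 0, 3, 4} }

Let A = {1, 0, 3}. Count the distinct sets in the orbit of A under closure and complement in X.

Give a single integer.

8

closure: X∖int(X∖A) = X∖{} = {2, 1, 0, 3, 4}
Let k=closure and c=complement:
  1. A     = {1, 0, 3}
  2. kA    = {2, 1, 0, 3, 4}
  3. cA    = {2, 4}
  4. ckA   = {}
  5. kcA   = {2, 0, 3, 4}
  6. ckcA  = {1}
  7. kckcA = {1, 0, 4}
  8. ckckcA = {2, 3}
— saturated at 8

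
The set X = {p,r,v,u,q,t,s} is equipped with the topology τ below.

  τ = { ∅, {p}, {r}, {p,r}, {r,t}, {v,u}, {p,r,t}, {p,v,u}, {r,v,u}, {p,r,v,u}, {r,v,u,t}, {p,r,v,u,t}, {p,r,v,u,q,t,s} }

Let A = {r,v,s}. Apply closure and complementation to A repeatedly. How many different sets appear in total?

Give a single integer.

complement {p,u,q,t}; its interior {p}; cl(A) = X∖{p} = {r,v,u,q,t,s}
With k = closure, c = complement:
  1. A     = {r,v,s}
  2. kA    = {r,v,u,q,t,s}
  3. cA    = {p,u,q,t}
  4. ckA   = {p}
  5. kcA   = {p,v,u,q,t,s}
  6. kckA  = {p,q,s}
  7. ckcA  = {r}
  8. ckckA = {r,v,u,t}
  9. kckcA = {r,q,t,s}
  10. ckckcA = {p,v,u}
  11. kckckcA = {p,v,u,q,s}
  12. ckckckcA = {r,t}
k, c of each give nothing new

12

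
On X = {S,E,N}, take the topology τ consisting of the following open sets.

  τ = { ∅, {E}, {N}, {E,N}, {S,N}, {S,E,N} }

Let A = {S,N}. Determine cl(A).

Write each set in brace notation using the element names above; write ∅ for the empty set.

cl via duality: int({E}) = {E}, so X∖{E} = {S,N}

{S,N}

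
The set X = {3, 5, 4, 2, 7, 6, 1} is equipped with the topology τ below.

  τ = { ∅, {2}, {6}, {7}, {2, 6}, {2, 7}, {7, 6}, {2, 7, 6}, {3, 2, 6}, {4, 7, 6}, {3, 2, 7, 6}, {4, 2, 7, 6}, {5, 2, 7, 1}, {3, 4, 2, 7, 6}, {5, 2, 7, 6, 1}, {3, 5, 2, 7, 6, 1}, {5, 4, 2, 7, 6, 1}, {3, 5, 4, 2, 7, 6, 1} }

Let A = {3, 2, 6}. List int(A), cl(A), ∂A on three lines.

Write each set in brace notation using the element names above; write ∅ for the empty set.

int(A) = {3, 2, 6}
cl(A)  = {3, 5, 4, 2, 6, 1}
∂A     = {5, 4, 1}

opens ⊆ A: ∅, {6}, {2}, {2, 6}, {3, 2, 6}; union → int = {3, 2, 6}
complement {5, 4, 7, 1}; its interior {7}; cl(A) = X∖{7} = {3, 5, 4, 2, 6, 1}
boundary = {3, 5, 4, 2, 6, 1} ∖ {3, 2, 6} = {5, 4, 1}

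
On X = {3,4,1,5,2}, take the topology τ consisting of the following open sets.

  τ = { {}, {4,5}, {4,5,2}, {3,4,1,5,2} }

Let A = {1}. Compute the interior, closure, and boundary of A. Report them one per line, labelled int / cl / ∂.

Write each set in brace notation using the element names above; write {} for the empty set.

interior: largest open inside A is {} (from {})
cl via duality: int({3,4,5,2}) = {4,5,2}, so X∖{4,5,2} = {3,1}
cl∖int = {3,1}

int(A) = {}
cl(A)  = {3,1}
∂A     = {3,1}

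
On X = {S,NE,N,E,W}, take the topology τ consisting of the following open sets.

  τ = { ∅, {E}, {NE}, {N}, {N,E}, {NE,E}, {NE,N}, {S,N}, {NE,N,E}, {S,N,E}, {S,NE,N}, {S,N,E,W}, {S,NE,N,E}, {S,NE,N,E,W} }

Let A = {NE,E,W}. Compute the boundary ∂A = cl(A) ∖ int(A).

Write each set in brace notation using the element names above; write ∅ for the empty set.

open subsets of A: ∅, {E}, {NE}, {NE,E}; so int(A) = {NE,E}
closure: X∖int(X∖A) = X∖{S,N} = {NE,E,W}
∂A = {NE,E,W} minus {NE,E} = {W}

{W}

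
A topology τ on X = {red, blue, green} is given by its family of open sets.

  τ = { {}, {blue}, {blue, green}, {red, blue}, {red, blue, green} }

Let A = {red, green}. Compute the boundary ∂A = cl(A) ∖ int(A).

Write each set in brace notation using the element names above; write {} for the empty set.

opens ⊆ A: {}; union → int = {}
complement {blue}; its interior {blue}; cl(A) = X∖{blue} = {red, green}
boundary = {red, green} ∖ {} = {red, green}

{red, green}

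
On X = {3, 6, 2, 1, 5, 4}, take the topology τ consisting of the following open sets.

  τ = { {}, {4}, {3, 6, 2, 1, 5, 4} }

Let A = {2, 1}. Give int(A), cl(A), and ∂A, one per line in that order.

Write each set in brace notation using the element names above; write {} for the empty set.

int(A) = {}
cl(A)  = {3, 6, 2, 1, 5}
∂A     = {3, 6, 2, 1, 5}

interior: largest open inside A is {} (from {})
cl via duality: int({3, 6, 5, 4}) = {4}, so X∖{4} = {3, 6, 2, 1, 5}
cl∖int = {3, 6, 2, 1, 5}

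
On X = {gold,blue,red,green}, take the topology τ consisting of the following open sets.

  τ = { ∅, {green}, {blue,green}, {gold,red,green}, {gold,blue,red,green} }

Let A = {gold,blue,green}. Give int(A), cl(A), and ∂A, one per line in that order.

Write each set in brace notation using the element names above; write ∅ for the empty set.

int(A) = {blue,green}
cl(A)  = {gold,blue,red,green}
∂A     = {gold,red}

opens ⊆ A: ∅, {green}, {blue,green}; union → int = {blue,green}
complement {red}; its interior ∅; cl(A) = X∖∅ = {gold,blue,red,green}
boundary = {gold,blue,red,green} ∖ {blue,green} = {gold,red}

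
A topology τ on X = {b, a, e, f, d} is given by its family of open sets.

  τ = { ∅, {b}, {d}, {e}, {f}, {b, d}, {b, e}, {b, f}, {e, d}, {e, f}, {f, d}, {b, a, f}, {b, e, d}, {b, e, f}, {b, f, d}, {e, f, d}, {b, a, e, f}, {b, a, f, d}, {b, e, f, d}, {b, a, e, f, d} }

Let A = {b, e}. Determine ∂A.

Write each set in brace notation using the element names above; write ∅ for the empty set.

open subsets of A: ∅, {b}, {e}, {b, e}; so int(A) = {b, e}
closure: X∖int(X∖A) = X∖{f, d} = {b, a, e}
∂A = {b, a, e} minus {b, e} = {a}

{a}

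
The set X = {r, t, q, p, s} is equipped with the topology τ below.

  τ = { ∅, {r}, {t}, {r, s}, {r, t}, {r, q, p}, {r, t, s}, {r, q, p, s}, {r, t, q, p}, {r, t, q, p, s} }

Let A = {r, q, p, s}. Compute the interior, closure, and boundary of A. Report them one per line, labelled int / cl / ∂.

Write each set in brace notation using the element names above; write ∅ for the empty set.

open subsets of A: ∅, {r}, {r, s}, {r, q, p}, {r, q, p, s}; so int(A) = {r, q, p, s}
closure: X∖int(X∖A) = X∖{t} = {r, q, p, s}
∂A = {r, q, p, s} minus {r, q, p, s} = ∅

int(A) = {r, q, p, s}
cl(A)  = {r, q, p, s}
∂A     = ∅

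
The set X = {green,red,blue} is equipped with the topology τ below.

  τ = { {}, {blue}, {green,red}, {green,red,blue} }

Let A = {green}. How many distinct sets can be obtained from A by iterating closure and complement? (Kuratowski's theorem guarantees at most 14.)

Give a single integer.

6

closure: X∖int(X∖A) = X∖{blue} = {green,red}
Let k=closure and c=complement:
  1. A     = {green}
  2. kA    = {green,red}
  3. cA    = {red,blue}
  4. ckA   = {blue}
  5. kcA   = {green,red,blue}
  6. ckcA  = {}
— saturated at 6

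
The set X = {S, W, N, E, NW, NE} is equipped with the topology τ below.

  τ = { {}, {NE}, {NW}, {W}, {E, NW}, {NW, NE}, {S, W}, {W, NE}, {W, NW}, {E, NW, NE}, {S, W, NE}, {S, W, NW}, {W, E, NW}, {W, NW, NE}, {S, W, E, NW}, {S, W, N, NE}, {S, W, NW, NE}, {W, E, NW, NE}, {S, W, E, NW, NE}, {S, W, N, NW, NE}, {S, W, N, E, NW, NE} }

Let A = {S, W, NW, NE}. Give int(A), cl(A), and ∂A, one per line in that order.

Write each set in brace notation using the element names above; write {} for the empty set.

opens ⊆ A: {}, {NW}, {NE}, {W}, {NW, NE}, {W, NE}, {W, NW}, {S, W}, {S, W, NW}, {S, W, NE}, {W, NW, NE}, {S, W, NW, NE}; union → int = {S, W, NW, NE}
complement {N, E}; its interior {}; cl(A) = X∖{} = {S, W, N, E, NW, NE}
boundary = {S, W, N, E, NW, NE} ∖ {S, W, NW, NE} = {N, E}

int(A) = {S, W, NW, NE}
cl(A)  = {S, W, N, E, NW, NE}
∂A     = {N, E}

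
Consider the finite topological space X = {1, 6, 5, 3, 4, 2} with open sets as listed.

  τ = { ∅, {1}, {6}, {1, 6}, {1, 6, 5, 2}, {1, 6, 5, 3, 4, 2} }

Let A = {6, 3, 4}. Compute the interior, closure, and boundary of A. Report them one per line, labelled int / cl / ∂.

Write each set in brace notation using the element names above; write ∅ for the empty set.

opens ⊆ A: ∅, {6}; union → int = {6}
complement {1, 5, 2}; its interior {1}; cl(A) = X∖{1} = {6, 5, 3, 4, 2}
boundary = {6, 5, 3, 4, 2} ∖ {6} = {5, 3, 4, 2}

int(A) = {6}
cl(A)  = {6, 5, 3, 4, 2}
∂A     = {5, 3, 4, 2}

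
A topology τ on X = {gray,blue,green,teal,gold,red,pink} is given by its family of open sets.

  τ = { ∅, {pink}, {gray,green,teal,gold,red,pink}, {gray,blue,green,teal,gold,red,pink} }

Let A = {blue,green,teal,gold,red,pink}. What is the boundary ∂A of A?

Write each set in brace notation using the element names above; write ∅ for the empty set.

U open, U⊆A: ∅, {pink}. int(A) = ⋃ = {pink}
X∖A={gray}, int(X∖A)=∅, hence cl(A)={gray,blue,green,teal,gold,red,pink}
∂A: remove int from cl → {gray,blue,green,teal,gold,red}

{gray,blue,green,teal,gold,red}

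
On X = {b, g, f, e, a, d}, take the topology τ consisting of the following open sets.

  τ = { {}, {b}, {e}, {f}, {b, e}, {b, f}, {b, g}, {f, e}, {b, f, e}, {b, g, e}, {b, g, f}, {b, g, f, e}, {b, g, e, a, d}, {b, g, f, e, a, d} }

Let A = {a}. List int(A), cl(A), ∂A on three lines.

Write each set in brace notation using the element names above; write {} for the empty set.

U open, U⊆A: {}. int(A) = ⋃ = {}
X∖A={b, g, f, e, d}, int(X∖A)={b, g, f, e}, hence cl(A)={a, d}
∂A: remove int from cl → {a, d}

int(A) = {}
cl(A)  = {a, d}
∂A     = {a, d}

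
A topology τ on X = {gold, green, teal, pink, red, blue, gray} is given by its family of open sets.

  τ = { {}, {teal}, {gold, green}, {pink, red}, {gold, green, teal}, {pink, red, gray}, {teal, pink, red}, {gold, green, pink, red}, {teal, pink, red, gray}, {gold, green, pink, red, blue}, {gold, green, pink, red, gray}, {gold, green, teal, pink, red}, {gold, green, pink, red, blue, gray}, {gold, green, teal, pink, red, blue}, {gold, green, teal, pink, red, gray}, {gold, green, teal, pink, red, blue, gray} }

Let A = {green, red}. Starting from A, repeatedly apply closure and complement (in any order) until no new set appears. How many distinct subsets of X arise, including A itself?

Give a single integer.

X∖A={gold, teal, pink, blue, gray}, int(X∖A)={teal}, hence cl(A)={gold, green, pink, red, blue, gray}
Orbit (k=closure, c=complement):
  1. A     = {green, red}
  2. kA    = {gold, green, pink, red, blue, gray}
  3. cA    = {gold, teal, pink, blue, gray}
  4. ckA   = {teal}
  5. kcA   = {gold, green, teal, pink, red, blue, gray}
  6. ckcA  = {}
(closed under both — stop)

6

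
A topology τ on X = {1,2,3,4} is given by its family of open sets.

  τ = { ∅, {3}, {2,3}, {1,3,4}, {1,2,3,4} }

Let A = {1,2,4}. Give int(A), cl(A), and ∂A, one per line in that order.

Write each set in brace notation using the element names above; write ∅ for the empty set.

int(A) = ∅
cl(A)  = {1,2,4}
∂A     = {1,2,4}

U open, U⊆A: ∅. int(A) = ⋃ = ∅
X∖A={3}, int(X∖A)={3}, hence cl(A)={1,2,4}
∂A: remove int from cl → {1,2,4}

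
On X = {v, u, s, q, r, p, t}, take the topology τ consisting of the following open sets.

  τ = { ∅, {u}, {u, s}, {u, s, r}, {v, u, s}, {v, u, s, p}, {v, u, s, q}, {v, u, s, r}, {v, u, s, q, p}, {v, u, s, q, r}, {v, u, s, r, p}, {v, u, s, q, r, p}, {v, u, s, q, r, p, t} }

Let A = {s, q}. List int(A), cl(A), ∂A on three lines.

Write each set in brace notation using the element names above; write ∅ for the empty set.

int(A) = ∅
cl(A)  = {v, s, q, r, p, t}
∂A     = {v, s, q, r, p, t}

U open, U⊆A: ∅. int(A) = ⋃ = ∅
X∖A={v, u, r, p, t}, int(X∖A)={u}, hence cl(A)={v, s, q, r, p, t}
∂A: remove int from cl → {v, s, q, r, p, t}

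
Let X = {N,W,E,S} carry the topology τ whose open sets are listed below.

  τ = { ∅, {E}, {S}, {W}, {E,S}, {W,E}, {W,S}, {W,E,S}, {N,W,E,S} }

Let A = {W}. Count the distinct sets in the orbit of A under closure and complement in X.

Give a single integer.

cl via duality: int({N,E,S}) = {E,S}, so X∖{E,S} = {N,W}
Write k for closure, c for complement:
  1. A     = {W}
  2. kA    = {N,W}
  3. cA    = {N,E,S}
  4. ckA   = {E,S}
applying k or c yields no new set

4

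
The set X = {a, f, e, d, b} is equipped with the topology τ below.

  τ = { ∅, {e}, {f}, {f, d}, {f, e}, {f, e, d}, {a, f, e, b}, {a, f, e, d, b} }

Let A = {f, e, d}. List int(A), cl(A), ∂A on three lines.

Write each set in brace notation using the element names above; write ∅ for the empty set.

open subsets of A: ∅, {e}, {f}, {f, d}, {f, e}, {f, e, d}; so int(A) = {f, e, d}
closure: X∖int(X∖A) = X∖∅ = {a, f, e, d, b}
∂A = {a, f, e, d, b} minus {f, e, d} = {a, b}

int(A) = {f, e, d}
cl(A)  = {a, f, e, d, b}
∂A     = {a, b}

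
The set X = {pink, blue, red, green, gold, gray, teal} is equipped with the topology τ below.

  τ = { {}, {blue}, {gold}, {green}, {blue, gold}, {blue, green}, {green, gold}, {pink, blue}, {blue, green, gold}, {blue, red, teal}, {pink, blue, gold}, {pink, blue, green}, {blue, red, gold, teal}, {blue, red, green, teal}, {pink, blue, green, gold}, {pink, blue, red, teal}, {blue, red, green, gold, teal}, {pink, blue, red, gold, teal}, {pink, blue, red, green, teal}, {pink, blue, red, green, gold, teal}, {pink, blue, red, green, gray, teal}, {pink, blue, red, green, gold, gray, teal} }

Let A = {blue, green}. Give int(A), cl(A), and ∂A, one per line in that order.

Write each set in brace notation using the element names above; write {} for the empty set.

open subsets of A: {}, {green}, {blue}, {blue, green}; so int(A) = {blue, green}
closure: X∖int(X∖A) = X∖{gold} = {pink, blue, red, green, gray, teal}
∂A = {pink, blue, red, green, gray, teal} minus {blue, green} = {pink, red, gray, teal}

int(A) = {blue, green}
cl(A)  = {pink, blue, red, green, gray, teal}
∂A     = {pink, red, gray, teal}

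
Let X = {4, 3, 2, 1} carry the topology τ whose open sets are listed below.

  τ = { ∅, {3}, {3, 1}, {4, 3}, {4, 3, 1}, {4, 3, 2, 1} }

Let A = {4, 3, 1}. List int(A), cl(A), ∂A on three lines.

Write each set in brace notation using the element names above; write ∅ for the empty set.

int(A) = {4, 3, 1}
cl(A)  = {4, 3, 2, 1}
∂A     = {2}

open subsets of A: ∅, {3}, {4, 3}, {3, 1}, {4, 3, 1}; so int(A) = {4, 3, 1}
closure: X∖int(X∖A) = X∖∅ = {4, 3, 2, 1}
∂A = {4, 3, 2, 1} minus {4, 3, 1} = {2}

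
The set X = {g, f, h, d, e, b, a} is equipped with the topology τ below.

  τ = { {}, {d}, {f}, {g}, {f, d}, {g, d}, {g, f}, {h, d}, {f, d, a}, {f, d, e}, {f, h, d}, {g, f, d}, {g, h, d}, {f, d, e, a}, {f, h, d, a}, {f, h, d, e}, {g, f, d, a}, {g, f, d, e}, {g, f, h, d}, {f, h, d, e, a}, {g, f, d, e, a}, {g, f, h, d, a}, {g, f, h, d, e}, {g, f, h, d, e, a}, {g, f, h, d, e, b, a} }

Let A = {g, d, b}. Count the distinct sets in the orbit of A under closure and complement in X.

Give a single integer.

X∖A={f, h, e, a}, int(X∖A)={f}, hence cl(A)={g, h, d, e, b, a}
Orbit (k=closure, c=complement):
  1. A     = {g, d, b}
  2. kA    = {g, h, d, e, b, a}
  3. cA    = {f, h, e, a}
  4. ckA   = {f}
  5. kcA   = {f, h, e, b, a}
  6. kckA  = {f, e, b, a}
  7. ckcA  = {g, d}
  8. ckckA = {g, h, d}
(closed under both — stop)

8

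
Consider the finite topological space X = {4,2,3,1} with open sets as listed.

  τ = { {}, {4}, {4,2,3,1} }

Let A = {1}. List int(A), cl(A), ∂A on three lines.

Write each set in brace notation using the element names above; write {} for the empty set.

int(A) = {}
cl(A)  = {2,3,1}
∂A     = {2,3,1}

open subsets of A: {}; so int(A) = {}
closure: X∖int(X∖A) = X∖{4} = {2,3,1}
∂A = {2,3,1} minus {} = {2,3,1}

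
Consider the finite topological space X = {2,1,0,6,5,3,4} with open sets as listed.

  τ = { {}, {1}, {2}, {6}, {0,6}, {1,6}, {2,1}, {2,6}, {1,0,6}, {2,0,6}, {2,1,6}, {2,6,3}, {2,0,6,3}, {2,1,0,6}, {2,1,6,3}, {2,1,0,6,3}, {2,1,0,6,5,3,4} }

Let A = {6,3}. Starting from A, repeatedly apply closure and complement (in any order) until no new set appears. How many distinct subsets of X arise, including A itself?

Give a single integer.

closure: X∖int(X∖A) = X∖{2,1} = {0,6,5,3,4}
Let k=closure and c=complement:
  1. A     = {6,3}
  2. kA    = {0,6,5,3,4}
  3. cA    = {2,1,0,5,4}
  4. ckA   = {2,1}
  5. kcA   = {2,1,0,5,3,4}
  6. kckA  = {2,1,5,3,4}
  7. ckcA  = {6}
  8. ckckA = {0,6}
— saturated at 8

8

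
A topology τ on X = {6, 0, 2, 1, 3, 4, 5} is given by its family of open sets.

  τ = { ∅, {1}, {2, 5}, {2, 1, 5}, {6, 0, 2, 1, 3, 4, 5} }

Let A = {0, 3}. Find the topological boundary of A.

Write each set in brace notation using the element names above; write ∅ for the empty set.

U open, U⊆A: ∅. int(A) = ⋃ = ∅
X∖A={6, 2, 1, 4, 5}, int(X∖A)={2, 1, 5}, hence cl(A)={6, 0, 3, 4}
∂A: remove int from cl → {6, 0, 3, 4}

{6, 0, 3, 4}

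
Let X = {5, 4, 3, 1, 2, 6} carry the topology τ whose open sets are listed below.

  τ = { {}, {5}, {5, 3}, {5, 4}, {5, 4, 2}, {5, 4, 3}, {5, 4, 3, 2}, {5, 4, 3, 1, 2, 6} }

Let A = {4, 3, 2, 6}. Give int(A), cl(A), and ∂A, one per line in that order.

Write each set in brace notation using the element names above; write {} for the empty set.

int(A) = {}
cl(A)  = {4, 3, 1, 2, 6}
∂A     = {4, 3, 1, 2, 6}

U open, U⊆A: {}. int(A) = ⋃ = {}
X∖A={5, 1}, int(X∖A)={5}, hence cl(A)={4, 3, 1, 2, 6}
∂A: remove int from cl → {4, 3, 1, 2, 6}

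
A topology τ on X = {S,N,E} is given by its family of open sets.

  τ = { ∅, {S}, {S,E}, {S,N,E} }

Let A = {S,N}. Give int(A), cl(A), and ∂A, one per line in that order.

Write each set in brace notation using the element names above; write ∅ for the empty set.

interior: largest open inside A is {S} (from ∅, {S})
cl via duality: int({E}) = ∅, so X∖∅ = {S,N,E}
cl∖int = {N,E}

int(A) = {S}
cl(A)  = {S,N,E}
∂A     = {N,E}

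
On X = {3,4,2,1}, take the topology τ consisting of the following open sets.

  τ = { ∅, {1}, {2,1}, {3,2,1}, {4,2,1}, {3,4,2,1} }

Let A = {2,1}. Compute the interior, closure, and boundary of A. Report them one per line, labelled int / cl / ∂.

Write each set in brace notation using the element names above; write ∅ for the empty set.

int(A) = {2,1}
cl(A)  = {3,4,2,1}
∂A     = {3,4}

opens ⊆ A: ∅, {1}, {2,1}; union → int = {2,1}
complement {3,4}; its interior ∅; cl(A) = X∖∅ = {3,4,2,1}
boundary = {3,4,2,1} ∖ {2,1} = {3,4}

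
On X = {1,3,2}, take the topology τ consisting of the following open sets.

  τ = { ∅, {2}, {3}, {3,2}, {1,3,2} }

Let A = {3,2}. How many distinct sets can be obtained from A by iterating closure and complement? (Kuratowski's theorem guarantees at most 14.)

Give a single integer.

4

cl via duality: int({1}) = ∅, so X∖∅ = {1,3,2}
Write k for closure, c for complement:
  1. A     = {3,2}
  2. kA    = {1,3,2}
  3. cA    = {1}
  4. ckA   = ∅
applying k or c yields no new set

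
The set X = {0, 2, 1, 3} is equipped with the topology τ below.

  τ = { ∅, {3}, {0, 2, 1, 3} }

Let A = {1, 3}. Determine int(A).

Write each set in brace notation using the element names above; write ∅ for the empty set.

U open, U⊆A: ∅, {3}. int(A) = ⋃ = {3}

{3}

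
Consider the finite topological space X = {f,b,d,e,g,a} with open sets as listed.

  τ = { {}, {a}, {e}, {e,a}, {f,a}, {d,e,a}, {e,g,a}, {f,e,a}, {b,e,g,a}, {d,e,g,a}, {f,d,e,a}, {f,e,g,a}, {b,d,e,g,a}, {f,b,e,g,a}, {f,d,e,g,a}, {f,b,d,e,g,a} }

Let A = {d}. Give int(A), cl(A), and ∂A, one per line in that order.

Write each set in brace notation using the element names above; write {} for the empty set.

interior: largest open inside A is {} (from {})
cl via duality: int({f,b,e,g,a}) = {f,b,e,g,a}, so X∖{f,b,e,g,a} = {d}
cl∖int = {d}

int(A) = {}
cl(A)  = {d}
∂A     = {d}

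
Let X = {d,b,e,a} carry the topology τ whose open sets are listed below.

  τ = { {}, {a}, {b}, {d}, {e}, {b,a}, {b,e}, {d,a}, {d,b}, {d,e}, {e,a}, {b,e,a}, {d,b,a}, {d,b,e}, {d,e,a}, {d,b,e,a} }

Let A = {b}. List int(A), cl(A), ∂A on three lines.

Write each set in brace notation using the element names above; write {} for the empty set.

opens ⊆ A: {}, {b}; union → int = {b}
complement {d,e,a}; its interior {d,e,a}; cl(A) = X∖{d,e,a} = {b}
boundary = {b} ∖ {b} = {}

int(A) = {b}
cl(A)  = {b}
∂A     = {}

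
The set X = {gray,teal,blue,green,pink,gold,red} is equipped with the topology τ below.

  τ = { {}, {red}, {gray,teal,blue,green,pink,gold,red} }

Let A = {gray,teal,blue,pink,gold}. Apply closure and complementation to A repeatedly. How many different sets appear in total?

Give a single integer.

cl via duality: int({green,red}) = {red}, so X∖{red} = {gray,teal,blue,green,pink,gold}
Write k for closure, c for complement:
  1. A     = {gray,teal,blue,pink,gold}
  2. kA    = {gray,teal,blue,green,pink,gold}
  3. cA    = {green,red}
  4. ckA   = {red}
  5. kcA   = {gray,teal,blue,green,pink,gold,red}
  6. ckcA  = {}
applying k or c yields no new set

6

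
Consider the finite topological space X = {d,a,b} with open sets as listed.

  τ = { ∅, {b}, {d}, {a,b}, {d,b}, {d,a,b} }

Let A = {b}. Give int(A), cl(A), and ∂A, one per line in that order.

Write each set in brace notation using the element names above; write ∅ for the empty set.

opens ⊆ A: ∅, {b}; union → int = {b}
complement {d,a}; its interior {d}; cl(A) = X∖{d} = {a,b}
boundary = {a,b} ∖ {b} = {a}

int(A) = {b}
cl(A)  = {a,b}
∂A     = {a}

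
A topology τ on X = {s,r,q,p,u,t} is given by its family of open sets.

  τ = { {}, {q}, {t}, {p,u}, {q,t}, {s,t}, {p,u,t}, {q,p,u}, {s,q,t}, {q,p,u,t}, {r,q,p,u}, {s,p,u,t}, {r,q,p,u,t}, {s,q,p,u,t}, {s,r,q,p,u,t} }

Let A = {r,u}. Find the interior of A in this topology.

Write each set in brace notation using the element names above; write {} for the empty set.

{}

open subsets of A: {}; so int(A) = {}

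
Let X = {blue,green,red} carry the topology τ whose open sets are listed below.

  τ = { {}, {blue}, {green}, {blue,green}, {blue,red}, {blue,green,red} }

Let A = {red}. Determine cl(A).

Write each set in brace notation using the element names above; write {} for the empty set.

{red}

closure: X∖int(X∖A) = X∖{blue,green} = {red}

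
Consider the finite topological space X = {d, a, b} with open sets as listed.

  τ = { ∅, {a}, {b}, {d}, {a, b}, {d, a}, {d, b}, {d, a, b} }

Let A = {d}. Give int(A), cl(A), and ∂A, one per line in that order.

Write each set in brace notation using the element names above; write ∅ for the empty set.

open subsets of A: ∅, {d}; so int(A) = {d}
closure: X∖int(X∖A) = X∖{a, b} = {d}
∂A = {d} minus {d} = ∅

int(A) = {d}
cl(A)  = {d}
∂A     = ∅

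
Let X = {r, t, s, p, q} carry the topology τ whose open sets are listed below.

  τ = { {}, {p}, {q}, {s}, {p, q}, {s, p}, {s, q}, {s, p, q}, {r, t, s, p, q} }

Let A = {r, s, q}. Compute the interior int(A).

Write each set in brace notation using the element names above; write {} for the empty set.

{s, q}

U open, U⊆A: {}, {q}, {s}, {s, q}. int(A) = ⋃ = {s, q}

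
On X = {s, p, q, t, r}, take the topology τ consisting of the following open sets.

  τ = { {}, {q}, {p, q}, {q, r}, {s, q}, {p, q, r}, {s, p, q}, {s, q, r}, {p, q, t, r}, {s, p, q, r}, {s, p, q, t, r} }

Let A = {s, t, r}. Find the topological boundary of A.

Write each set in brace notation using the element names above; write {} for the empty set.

{s, t, r}

U open, U⊆A: {}. int(A) = ⋃ = {}
X∖A={p, q}, int(X∖A)={p, q}, hence cl(A)={s, t, r}
∂A: remove int from cl → {s, t, r}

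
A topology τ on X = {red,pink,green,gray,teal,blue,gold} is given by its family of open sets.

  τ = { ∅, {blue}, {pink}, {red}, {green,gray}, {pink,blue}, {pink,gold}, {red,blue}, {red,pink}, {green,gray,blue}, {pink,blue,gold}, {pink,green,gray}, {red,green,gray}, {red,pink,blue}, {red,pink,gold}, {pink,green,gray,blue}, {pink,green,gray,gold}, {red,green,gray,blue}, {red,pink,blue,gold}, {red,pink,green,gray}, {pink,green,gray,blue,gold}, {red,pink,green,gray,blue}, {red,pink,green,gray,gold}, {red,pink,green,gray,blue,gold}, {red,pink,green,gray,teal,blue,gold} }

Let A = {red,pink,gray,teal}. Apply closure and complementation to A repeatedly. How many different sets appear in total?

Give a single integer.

12

closure: X∖int(X∖A) = X∖{blue} = {red,pink,green,gray,teal,gold}
Let k=closure and c=complement:
  1. A     = {red,pink,gray,teal}
  2. kA    = {red,pink,green,gray,teal,gold}
  3. cA    = {green,blue,gold}
  4. ckA   = {blue}
  5. kcA   = {green,gray,teal,blue,gold}
  6. kckA  = {teal,blue}
  7. ckcA  = {red,pink}
  8. ckckA = {red,pink,green,gray,gold}
  9. kckcA = {red,pink,teal,gold}
  10. ckckcA = {green,gray,blue}
  11. kckckcA = {green,gray,teal,blue}
  12. ckckckcA = {red,pink,gold}
— saturated at 12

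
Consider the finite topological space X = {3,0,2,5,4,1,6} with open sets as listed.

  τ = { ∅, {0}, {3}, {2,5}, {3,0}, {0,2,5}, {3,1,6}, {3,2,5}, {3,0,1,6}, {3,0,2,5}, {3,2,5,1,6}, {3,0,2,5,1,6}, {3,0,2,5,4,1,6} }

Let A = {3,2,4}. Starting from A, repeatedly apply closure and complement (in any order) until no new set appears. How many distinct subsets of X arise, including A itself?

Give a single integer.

12

closure: X∖int(X∖A) = X∖{0} = {3,2,5,4,1,6}
Let k=closure and c=complement:
  1. A     = {3,2,4}
  2. kA    = {3,2,5,4,1,6}
  3. cA    = {0,5,1,6}
  4. ckA   = {0}
  5. kcA   = {0,2,5,4,1,6}
  6. kckA  = {0,4}
  7. ckcA  = {3}
  8. ckckA = {3,2,5,1,6}
  9. kckcA = {3,4,1,6}
  10. ckckcA = {0,2,5}
  11. kckckcA = {0,2,5,4}
  12. ckckckcA = {3,1,6}
— saturated at 12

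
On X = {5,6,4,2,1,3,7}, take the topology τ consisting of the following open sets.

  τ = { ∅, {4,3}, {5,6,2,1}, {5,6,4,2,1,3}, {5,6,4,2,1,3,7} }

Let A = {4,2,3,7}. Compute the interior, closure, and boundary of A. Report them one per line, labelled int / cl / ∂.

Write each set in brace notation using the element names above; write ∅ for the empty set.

int(A) = {4,3}
cl(A)  = {5,6,4,2,1,3,7}
∂A     = {5,6,2,1,7}

interior: largest open inside A is {4,3} (from ∅, {4,3})
cl via duality: int({5,6,1}) = ∅, so X∖∅ = {5,6,4,2,1,3,7}
cl∖int = {5,6,2,1,7}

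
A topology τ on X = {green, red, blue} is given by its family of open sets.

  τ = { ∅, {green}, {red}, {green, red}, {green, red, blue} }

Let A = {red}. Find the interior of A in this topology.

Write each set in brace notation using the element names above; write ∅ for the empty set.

{red}

interior: largest open inside A is {red} (from ∅, {red})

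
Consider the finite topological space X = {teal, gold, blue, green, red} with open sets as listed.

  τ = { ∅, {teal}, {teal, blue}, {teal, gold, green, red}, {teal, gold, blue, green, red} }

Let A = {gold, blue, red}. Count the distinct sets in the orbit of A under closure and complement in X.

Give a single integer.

6

complement {teal, green}; its interior {teal}; cl(A) = X∖{teal} = {gold, blue, green, red}
With k = closure, c = complement:
  1. A     = {gold, blue, red}
  2. kA    = {gold, blue, green, red}
  3. cA    = {teal, green}
  4. ckA   = {teal}
  5. kcA   = {teal, gold, blue, green, red}
  6. ckcA  = ∅
k, c of each give nothing new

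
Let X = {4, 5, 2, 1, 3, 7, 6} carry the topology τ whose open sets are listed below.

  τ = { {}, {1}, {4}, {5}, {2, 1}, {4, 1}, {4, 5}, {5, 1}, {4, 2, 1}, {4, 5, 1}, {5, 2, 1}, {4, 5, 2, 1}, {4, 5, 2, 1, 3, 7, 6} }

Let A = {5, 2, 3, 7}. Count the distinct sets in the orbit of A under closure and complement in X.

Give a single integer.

cl via duality: int({4, 1, 6}) = {4, 1}, so X∖{4, 1} = {5, 2, 3, 7, 6}
Write k for closure, c for complement:
  1. A     = {5, 2, 3, 7}
  2. kA    = {5, 2, 3, 7, 6}
  3. cA    = {4, 1, 6}
  4. ckA   = {4, 1}
  5. kcA   = {4, 2, 1, 3, 7, 6}
  6. ckcA  = {5}
  7. kckcA = {5, 3, 7, 6}
  8. ckckcA = {4, 2, 1}
applying k or c yields no new set

8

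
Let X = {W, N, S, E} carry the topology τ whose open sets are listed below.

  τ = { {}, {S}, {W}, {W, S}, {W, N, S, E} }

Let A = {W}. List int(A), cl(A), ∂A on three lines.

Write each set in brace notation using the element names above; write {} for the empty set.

opens ⊆ A: {}, {W}; union → int = {W}
complement {N, S, E}; its interior {S}; cl(A) = X∖{S} = {W, N, E}
boundary = {W, N, E} ∖ {W} = {N, E}

int(A) = {W}
cl(A)  = {W, N, E}
∂A     = {N, E}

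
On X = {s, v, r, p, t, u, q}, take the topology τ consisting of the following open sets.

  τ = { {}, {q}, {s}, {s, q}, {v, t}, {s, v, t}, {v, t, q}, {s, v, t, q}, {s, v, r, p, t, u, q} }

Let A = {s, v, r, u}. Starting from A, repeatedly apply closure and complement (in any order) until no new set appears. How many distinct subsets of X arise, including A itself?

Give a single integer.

X∖A={p, t, q}, int(X∖A)={q}, hence cl(A)={s, v, r, p, t, u}
Orbit (k=closure, c=complement):
  1. A     = {s, v, r, u}
  2. kA    = {s, v, r, p, t, u}
  3. cA    = {p, t, q}
  4. ckA   = {q}
  5. kcA   = {v, r, p, t, u, q}
  6. kckA  = {r, p, u, q}
  7. ckcA  = {s}
  8. ckckA = {s, v, t}
  9. kckcA = {s, r, p, u}
  10. ckckcA = {v, t, q}
(closed under both — stop)

10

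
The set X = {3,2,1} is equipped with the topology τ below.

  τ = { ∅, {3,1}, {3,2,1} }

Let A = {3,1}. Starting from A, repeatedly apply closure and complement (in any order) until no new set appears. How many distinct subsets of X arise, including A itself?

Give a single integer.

4

complement {2}; its interior ∅; cl(A) = X∖∅ = {3,2,1}
With k = closure, c = complement:
  1. A     = {3,1}
  2. kA    = {3,2,1}
  3. cA    = {2}
  4. ckA   = ∅
k, c of each give nothing new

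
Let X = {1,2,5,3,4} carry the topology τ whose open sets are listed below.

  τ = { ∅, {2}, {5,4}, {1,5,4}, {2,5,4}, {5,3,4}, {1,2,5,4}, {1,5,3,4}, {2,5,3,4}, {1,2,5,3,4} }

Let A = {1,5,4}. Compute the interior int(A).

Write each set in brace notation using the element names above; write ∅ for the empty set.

{1,5,4}

open subsets of A: ∅, {5,4}, {1,5,4}; so int(A) = {1,5,4}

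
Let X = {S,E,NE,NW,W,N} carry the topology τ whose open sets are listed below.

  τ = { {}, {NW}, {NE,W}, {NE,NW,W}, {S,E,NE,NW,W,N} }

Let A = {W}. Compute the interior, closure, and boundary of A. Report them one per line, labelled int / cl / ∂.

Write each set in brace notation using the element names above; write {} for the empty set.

interior: largest open inside A is {} (from {})
cl via duality: int({S,E,NE,NW,N}) = {NW}, so X∖{NW} = {S,E,NE,W,N}
cl∖int = {S,E,NE,W,N}

int(A) = {}
cl(A)  = {S,E,NE,W,N}
∂A     = {S,E,NE,W,N}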